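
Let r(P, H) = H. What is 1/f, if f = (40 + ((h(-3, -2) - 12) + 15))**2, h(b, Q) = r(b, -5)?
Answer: 1/1444 ≈ 0.00069252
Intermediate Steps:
h(b, Q) = -5
f = 1444 (f = (40 + ((-5 - 12) + 15))**2 = (40 + (-17 + 15))**2 = (40 - 2)**2 = 38**2 = 1444)
1/f = 1/1444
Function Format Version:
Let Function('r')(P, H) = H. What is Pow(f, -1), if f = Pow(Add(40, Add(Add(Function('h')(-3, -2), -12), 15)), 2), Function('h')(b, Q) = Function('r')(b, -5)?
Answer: Rational(1, 1444) ≈ 0.00069252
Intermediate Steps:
Function('h')(b, Q) = -5
f = 1444 (f = Pow(Add(40, Add(Add(-5, -12), 15)), 2) = Pow(Add(40, Add(-17, 15)), 2) = Pow(Add(40, -2), 2) = Pow(38, 2) = 1444)
Pow(f, -1) = Pow(1444, -1) = Rational(1, 1444)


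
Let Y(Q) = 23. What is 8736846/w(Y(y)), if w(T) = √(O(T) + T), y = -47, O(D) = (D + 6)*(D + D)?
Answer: 8736846*√1357/1357 ≈ 2.3717e+5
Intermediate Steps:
O(D) = 2*D*(6 + D) (O(D) = (6 + D)*(2*D) = 2*D*(6 + D))
w(T) = √(T + 2*T*(6 + T)) (w(T) = √(2*T*(6 + T) + T) = √(T + 2*T*(6 + T)))
8736846/w(Y(y)) = 8736846/(√(23*(13 + 2*23))) = 8736846/(√(23*(13 + 46))) = 8736846/(√(23*59)) = 8736846/(√1357) = 8736846*(√1357/1357) = 8736846*√1357/1357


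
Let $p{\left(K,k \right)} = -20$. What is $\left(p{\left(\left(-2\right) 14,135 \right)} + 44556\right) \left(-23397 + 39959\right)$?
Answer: $737605232$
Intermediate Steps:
$\left(p{\left(\left(-2\right) 14,135 \right)} + 44556\right) \left(-23397 + 39959\right) = \left(-20 + 44556\right) \left(-23397 + 39959\right) = 44536 \cdot 16562 = 737605232$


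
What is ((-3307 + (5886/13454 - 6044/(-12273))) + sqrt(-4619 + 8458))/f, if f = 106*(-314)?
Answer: 136475350085/1373971358382 - sqrt(3839)/33284 ≈ 0.097468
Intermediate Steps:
f = -33284
((-3307 + (5886/13454 - 6044/(-12273))) + sqrt(-4619 + 8458))/f = ((-3307 + (5886/13454 - 6044/(-12273))) + sqrt(-4619 + 8458))/(-33284) = ((-3307 + (5886*(1/13454) - 6044*(-1/12273))) + sqrt(3839))*(-1/33284) = ((-3307 + (2943/6727 + 6044/12273)) + sqrt(3839))*(-1/33284) = ((-3307 + 76777427/82560471) + sqrt(3839))*(-1/33284) = (-272950700170/82560471 + sqrt(3839))*(-1/33284) = 136475350085/1373971358382 - sqrt(3839)/33284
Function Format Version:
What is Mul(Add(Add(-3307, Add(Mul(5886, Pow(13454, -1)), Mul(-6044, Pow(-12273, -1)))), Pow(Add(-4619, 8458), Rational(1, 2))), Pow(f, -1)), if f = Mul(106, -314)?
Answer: Add(Rational(136475350085, 1373971358382), Mul(Rational(-1, 33284), Pow(3839, Rational(1, 2)))) ≈ 0.097468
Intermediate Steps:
f = -33284
Mul(Add(Add(-3307, Add(Mul(5886, Pow(13454, -1)), Mul(-6044, Pow(-12273, -1)))), Pow(Add(-4619, 8458), Rational(1, 2))), Pow(f, -1)) = Mul(Add(Add(-3307, Add(Mul(5886, Pow(13454, -1)), Mul(-6044, Pow(-12273, -1)))), Pow(Add(-4619, 8458), Rational(1, 2))), Pow(-33284, -1)) = Mul(Add(Add(-3307, Add(Mul(5886, Rational(1, 13454)), Mul(-6044, Rational(-1, 12273)))), Pow(3839, Rational(1, 2))), Rational(-1, 33284)) = Mul(Add(Add(-3307, Add(Rational(2943, 6727), Rational(6044, 12273))), Pow(3839, Rational(1, 2))), Rational(-1, 33284)) = Mul(Add(Add(-3307, Rational(76777427, 82560471)), Pow(3839, Rational(1, 2))), Rational(-1, 33284)) = Mul(Add(Rational(-272950700170, 82560471), Pow(3839, Rational(1, 2))), Rational(-1, 33284)) = Add(Rational(136475350085, 1373971358382), Mul(Rational(-1, 33284), Pow(3839, Rational(1, 2))))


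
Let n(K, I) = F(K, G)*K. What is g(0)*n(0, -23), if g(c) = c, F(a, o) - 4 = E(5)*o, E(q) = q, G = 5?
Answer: 0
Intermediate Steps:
F(a, o) = 4 + 5*o
n(K, I) = 29*K (n(K, I) = (4 + 5*5)*K = (4 + 25)*K = 29*K)
g(0)*n(0, -23) = 0*(29*0) = 0*0 = 0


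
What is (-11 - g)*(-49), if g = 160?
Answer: 8379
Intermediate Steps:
(-11 - g)*(-49) = (-11 - 1*160)*(-49) = (-11 - 160)*(-49) = -171*(-49) = 8379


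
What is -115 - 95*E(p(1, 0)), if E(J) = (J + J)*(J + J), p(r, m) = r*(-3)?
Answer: -3535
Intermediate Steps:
p(r, m) = -3*r
E(J) = 4*J² (E(J) = (2*J)*(2*J) = 4*J²)
-115 - 95*E(p(1, 0)) = -115 - 380*(-3*1)² = -115 - 380*(-3)² = -115 - 380*9 = -115 - 95*36 = -115 - 3420 = -3535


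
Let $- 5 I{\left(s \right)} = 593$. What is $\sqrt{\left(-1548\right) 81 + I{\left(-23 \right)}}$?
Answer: $\frac{31 i \sqrt{3265}}{5} \approx 354.27 i$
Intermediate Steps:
$I{\left(s \right)} = - \frac{593}{5}$ ($I{\left(s \right)} = \left(- \frac{1}{5}\right) 593 = - \frac{593}{5}$)
$\sqrt{\left(-1548\right) 81 + I{\left(-23 \right)}} = \sqrt{\left(-1548\right) 81 - \frac{593}{5}} = \sqrt{-125388 - \frac{593}{5}} = \sqrt{- \frac{627533}{5}} = \frac{31 i \sqrt{3265}}{5}$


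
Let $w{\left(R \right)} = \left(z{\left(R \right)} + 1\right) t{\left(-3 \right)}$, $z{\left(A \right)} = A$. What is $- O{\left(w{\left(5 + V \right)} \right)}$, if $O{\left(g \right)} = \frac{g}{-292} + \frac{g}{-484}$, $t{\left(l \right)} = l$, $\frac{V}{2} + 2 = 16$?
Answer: $- \frac{4947}{8833} \approx -0.56006$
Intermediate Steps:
$V = 28$ ($V = -4 + 2 \cdot 16 = -4 + 32 = 28$)
$w{\left(R \right)} = -3 - 3 R$ ($w{\left(R \right)} = \left(R + 1\right) \left(-3\right) = \left(1 + R\right) \left(-3\right) = -3 - 3 R$)
$O{\left(g \right)} = - \frac{97 g}{17666}$ ($O{\left(g \right)} = g \left(- \frac{1}{292}\right) + g \left(- \frac{1}{484}\right) = - \frac{g}{292} - \frac{g}{484} = - \frac{97 g}{17666}$)
$- O{\left(w{\left(5 + V \right)} \right)} = - \frac{\left(-97\right) \left(-3 - 3 \left(5 + 28\right)\right)}{17666} = - \frac{\left(-97\right) \left(-3 - 99\right)}{17666} = - \frac{\left(-97\right) \left(-102\right)}{17666} = \left(-1\right) \frac{4947}{8833} = - \frac{4947}{8833}$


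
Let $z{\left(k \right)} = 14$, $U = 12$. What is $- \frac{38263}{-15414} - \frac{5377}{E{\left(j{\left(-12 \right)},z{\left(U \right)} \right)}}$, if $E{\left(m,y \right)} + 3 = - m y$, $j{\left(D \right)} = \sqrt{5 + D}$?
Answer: $\frac{301484437}{21286734} - \frac{75278 i \sqrt{7}}{1381} \approx 14.163 - 144.22 i$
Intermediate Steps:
$E{\left(m,y \right)} = -3 - m y$ ($E{\left(m,y \right)} = -3 + - m y = -3 - m y$)
$- \frac{38263}{-15414} - \frac{5377}{E{\left(j{\left(-12 \right)},z{\left(U \right)} \right)}} = - \frac{38263}{-15414} - \frac{5377}{-3 - \sqrt{5 - 12} \cdot 14} = \left(-38263\right) \left(- \frac{1}{15414}\right) - \frac{5377}{-3 - \sqrt{-7} \cdot 14} = \frac{38263}{15414} - \frac{5377}{-3 - i \sqrt{7} \cdot 14} = \frac{38263}{15414} - \frac{5377}{-3 - 14 i \sqrt{7}}$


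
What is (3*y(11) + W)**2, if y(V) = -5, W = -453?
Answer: 219024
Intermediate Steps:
(3*y(11) + W)**2 = (3*(-5) - 453)**2 = (-15 - 453)**2 = (-468)**2 = 219024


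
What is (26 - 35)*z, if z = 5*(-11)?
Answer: 495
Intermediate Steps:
z = -55
(26 - 35)*z = (26 - 35)*(-55) = -9*(-55) = 495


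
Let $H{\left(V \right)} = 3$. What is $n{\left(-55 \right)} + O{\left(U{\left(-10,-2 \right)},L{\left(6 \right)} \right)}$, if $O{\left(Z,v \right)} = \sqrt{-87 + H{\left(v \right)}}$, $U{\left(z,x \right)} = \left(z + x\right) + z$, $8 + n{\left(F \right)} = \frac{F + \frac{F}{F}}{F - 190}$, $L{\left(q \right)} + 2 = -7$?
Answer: $- \frac{1906}{245} + 2 i \sqrt{21} \approx -7.7796 + 9.1651 i$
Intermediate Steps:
$L{\left(q \right)} = -9$ ($L{\left(q \right)} = -2 - 7 = -9$)
$n{\left(F \right)} = -8 + \frac{1 + F}{-190 + F}$ ($n{\left(F \right)} = -8 + \frac{F + \frac{F}{F}}{F - 190} = -8 + \frac{F + 1}{-190 + F} = -8 + \frac{1 + F}{-190 + F}$)
$U{\left(z,x \right)} = x + 2 z$ ($U{\left(z,x \right)} = \left(x + z\right) + z = x + 2 z$)
$O{\left(Z,v \right)} = 2 i \sqrt{21}$ ($O{\left(Z,v \right)} = \sqrt{-87 + 3} = \sqrt{-84} = 2 i \sqrt{21}$)
$n{\left(-55 \right)} + O{\left(U{\left(-10,-2 \right)},L{\left(6 \right)} \right)} = \frac{1521 - -385}{-190 - 55} + 2 i \sqrt{21} = \frac{1521 + 385}{-245} + 2 i \sqrt{21} = \left(- \frac{1}{245}\right) 1906 + 2 i \sqrt{21} = - \frac{1906}{245} + 2 i \sqrt{21}$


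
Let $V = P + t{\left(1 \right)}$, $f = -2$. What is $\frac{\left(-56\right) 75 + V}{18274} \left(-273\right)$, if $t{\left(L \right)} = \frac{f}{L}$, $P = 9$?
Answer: $\frac{1144689}{18274} \approx 62.64$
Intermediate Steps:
$t{\left(L \right)} = - \frac{2}{L}$
$V = 7$ ($V = 9 - \frac{2}{1} = 9 - 2 = 7$)
$\frac{\left(-56\right) 75 + V}{18274} \left(-273\right) = \frac{\left(-56\right) 75 + 7}{18274} \left(-273\right) = \left(-4200 + 7\right) \frac{1}{18274} \left(-273\right) = \left(-4193\right) \frac{1}{18274} \left(-273\right) = \left(- \frac{4193}{18274}\right) \left(-273\right) = \frac{1144689}{18274}$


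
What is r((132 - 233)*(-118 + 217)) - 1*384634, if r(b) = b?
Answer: -394633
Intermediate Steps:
r((132 - 233)*(-118 + 217)) - 1*384634 = (132 - 233)*(-118 + 217) - 1*384634 = -101*99 - 384634 = -9999 - 384634 = -394633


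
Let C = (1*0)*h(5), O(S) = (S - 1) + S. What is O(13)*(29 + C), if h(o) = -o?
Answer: 725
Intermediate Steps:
O(S) = -1 + 2*S (O(S) = (-1 + S) + S = -1 + 2*S)
C = 0 (C = (1*0)*(-1*5) = 0*(-5) = 0)
O(13)*(29 + C) = (-1 + 2*13)*(29 + 0) = (-1 + 26)*29 = 25*29 = 725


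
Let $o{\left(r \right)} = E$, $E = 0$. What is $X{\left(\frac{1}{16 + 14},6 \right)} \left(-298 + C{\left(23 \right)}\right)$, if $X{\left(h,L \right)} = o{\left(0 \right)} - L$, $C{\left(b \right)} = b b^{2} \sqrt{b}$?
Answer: $1788 - 73002 \sqrt{23} \approx -3.4832 \cdot 10^{5}$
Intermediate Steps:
$C{\left(b \right)} = b^{\frac{7}{2}}$ ($C{\left(b \right)} = b^{3} \sqrt{b} = b^{\frac{7}{2}}$)
$o{\left(r \right)} = 0$
$X{\left(h,L \right)} = - L$ ($X{\left(h,L \right)} = 0 - L = - L$)
$X{\left(\frac{1}{16 + 14},6 \right)} \left(-298 + C{\left(23 \right)}\right) = \left(-1\right) 6 \left(-298 + 23^{\frac{7}{2}}\right) = - 6 \left(-298 + 12167 \sqrt{23}\right) = 1788 - 73002 \sqrt{23}$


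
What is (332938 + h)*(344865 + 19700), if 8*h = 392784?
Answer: 139276954340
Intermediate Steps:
h = 49098 (h = (1/8)*392784 = 49098)
(332938 + h)*(344865 + 19700) = (332938 + 49098)*(344865 + 19700) = 382036*364565 = 139276954340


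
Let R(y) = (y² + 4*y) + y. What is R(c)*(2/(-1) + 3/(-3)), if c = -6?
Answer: -18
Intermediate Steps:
R(y) = y² + 5*y
R(c)*(2/(-1) + 3/(-3)) = (-6*(5 - 6))*(2/(-1) + 3/(-3)) = (-6*(-1))*(2*(-1) + 3*(-⅓)) = 6*(-2 - 1) = 6*(-3) = -18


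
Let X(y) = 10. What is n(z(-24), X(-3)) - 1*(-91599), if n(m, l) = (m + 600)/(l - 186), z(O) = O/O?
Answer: 16120823/176 ≈ 91596.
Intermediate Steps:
z(O) = 1
n(m, l) = (600 + m)/(-186 + l)
n(z(-24), X(-3)) - 1*(-91599) = (600 + 1)/(-186 + 10) - 1*(-91599) = 601/(-176) + 91599 = -1/176*601 + 91599 = -601/176 + 91599 = 16120823/176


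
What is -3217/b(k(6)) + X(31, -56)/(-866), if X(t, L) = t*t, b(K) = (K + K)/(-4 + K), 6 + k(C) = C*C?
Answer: -9061454/6495 ≈ -1395.1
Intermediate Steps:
k(C) = -6 + C² (k(C) = -6 + C*C = -6 + C²)
b(K) = 2*K/(-4 + K) (b(K) = (2*K)/(-4 + K) = 2*K/(-4 + K))
X(t, L) = t²
-3217/b(k(6)) + X(31, -56)/(-866) = -3217*(-4 + (-6 + 6²))/(2*(-6 + 6²)) + 31²/(-866) = -3217*(-4 + (-6 + 36))/(2*(-6 + 36)) + 961*(-1/866) = -3217/(2*30/(-4 + 30)) - 961/866 = -3217/(2*30/26) - 961/866 = -3217/(2*30*(1/26)) - 961/866 = -3217/30/13 - 961/866 = -3217*13/30 - 961/866 = -41821/30 - 961/866 = -9061454/6495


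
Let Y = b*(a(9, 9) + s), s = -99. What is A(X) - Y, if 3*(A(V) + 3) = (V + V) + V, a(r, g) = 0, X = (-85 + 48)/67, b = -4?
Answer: -26770/67 ≈ -399.55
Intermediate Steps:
X = -37/67 (X = -37*1/67 = -37/67 ≈ -0.55224)
Y = 396 (Y = -4*(0 - 99) = -4*(-99) = 396)
A(V) = -3 + V (A(V) = -3 + ((V + V) + V)/3 = -3 + (2*V + V)/3 = -3 + (3*V)/3 = -3 + V)
A(X) - Y = (-3 - 37/67) - 1*396 = -238/67 - 396 = -26770/67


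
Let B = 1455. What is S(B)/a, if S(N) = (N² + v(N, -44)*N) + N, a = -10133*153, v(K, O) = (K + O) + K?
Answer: -2096170/516783 ≈ -4.0562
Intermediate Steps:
v(K, O) = O + 2*K
a = -1550349
S(N) = N + N² + N*(-44 + 2*N) (S(N) = (N² + (-44 + 2*N)*N) + N = (N² + N*(-44 + 2*N)) + N = N + N² + N*(-44 + 2*N))
S(B)/a = (1455*(-43 + 3*1455))/(-1550349) = (1455*(-43 + 4365))*(-1/1550349) = (1455*4322)*(-1/1550349) = 6288510*(-1/1550349) = -2096170/516783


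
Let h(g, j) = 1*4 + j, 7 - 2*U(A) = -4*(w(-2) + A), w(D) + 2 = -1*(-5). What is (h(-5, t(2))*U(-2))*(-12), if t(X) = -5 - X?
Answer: 198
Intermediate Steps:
w(D) = 3 (w(D) = -2 - 1*(-5) = -2 + 5 = 3)
U(A) = 19/2 + 2*A (U(A) = 7/2 - (-2)*(3 + A) = 7/2 - (-12 - 4*A)/2 = 7/2 + (6 + 2*A) = 19/2 + 2*A)
h(g, j) = 4 + j
(h(-5, t(2))*U(-2))*(-12) = ((4 + (-5 - 1*2))*(19/2 + 2*(-2)))*(-12) = ((4 + (-5 - 2))*(19/2 - 4))*(-12) = ((4 - 7)*(11/2))*(-12) = -3*11/2*(-12) = -33/2*(-12) = 198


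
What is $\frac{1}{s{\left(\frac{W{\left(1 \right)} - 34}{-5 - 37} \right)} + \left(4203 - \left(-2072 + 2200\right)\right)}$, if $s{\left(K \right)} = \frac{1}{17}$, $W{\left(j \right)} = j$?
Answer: $\frac{17}{69276} \approx 0.0002454$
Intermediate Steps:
$s{\left(K \right)} = \frac{1}{17}$
$\frac{1}{s{\left(\frac{W{\left(1 \right)} - 34}{-5 - 37} \right)} + \left(4203 - \left(-2072 + 2200\right)\right)} = \frac{1}{\frac{1}{17} + \left(4203 - \left(-2072 + 2200\right)\right)} = \frac{1}{\frac{1}{17} + \left(4203 - 128\right)} = \frac{1}{\frac{1}{17} + 4075} = \frac{1}{\frac{69276}{17}} = \frac{17}{69276}$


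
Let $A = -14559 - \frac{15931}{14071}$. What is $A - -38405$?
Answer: $\frac{335521135}{14071} \approx 23845.0$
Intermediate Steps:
$A = - \frac{204875620}{14071}$ ($A = -14559 - 15931 \cdot \frac{1}{14071} = -14559 - \frac{15931}{14071} = - \frac{204875620}{14071} \approx -14560.0$)
$A - -38405 = - \frac{204875620}{14071} - -38405 = - \frac{204875620}{14071} + 38405 = \frac{335521135}{14071}$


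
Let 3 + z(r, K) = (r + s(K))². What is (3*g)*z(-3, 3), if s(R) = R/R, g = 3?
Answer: 9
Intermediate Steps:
s(R) = 1
z(r, K) = -3 + (1 + r)² (z(r, K) = -3 + (r + 1)² = -3 + (1 + r)²)
(3*g)*z(-3, 3) = (3*3)*(-3 + (1 - 3)²) = 9*(-3 + (-2)²) = 9*(-3 + 4) = 9*1 = 9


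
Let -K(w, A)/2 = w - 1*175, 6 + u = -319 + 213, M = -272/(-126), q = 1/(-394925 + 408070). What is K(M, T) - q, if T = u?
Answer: 286271747/828135 ≈ 345.68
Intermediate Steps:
q = 1/13145 ≈ 7.6075e-5
M = 136/63 (M = -272*(-1/126) = 136/63 ≈ 2.1587)
u = -112 (u = -6 + (-319 + 213) = -6 - 106 = -112)
T = -112
K(w, A) = 350 - 2*w (K(w, A) = -2*(w - 1*175) = -2*(w - 175) = -2*(-175 + w) = 350 - 2*w)
K(M, T) - q = (350 - 2*136/63) - 1*1/13145 = (350 - 272/63) - 1/13145 = 21778/63 - 1/13145 = 286271747/828135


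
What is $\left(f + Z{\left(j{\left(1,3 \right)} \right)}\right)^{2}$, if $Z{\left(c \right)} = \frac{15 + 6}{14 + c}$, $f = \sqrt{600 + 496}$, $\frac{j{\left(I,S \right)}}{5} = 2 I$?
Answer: $\frac{70193}{64} + \frac{7 \sqrt{274}}{2} \approx 1154.7$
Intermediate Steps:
$j{\left(I,S \right)} = 10 I$ ($j{\left(I,S \right)} = 5 \cdot 2 I = 10 I$)
$f = 2 \sqrt{274}$ ($f = \sqrt{1096} = 2 \sqrt{274} \approx 33.106$)
$Z{\left(c \right)} = \frac{21}{14 + c}$
$\left(f + Z{\left(j{\left(1,3 \right)} \right)}\right)^{2} = \left(2 \sqrt{274} + \frac{21}{14 + 10 \cdot 1}\right)^{2} = \left(2 \sqrt{274} + \frac{21}{14 + 10}\right)^{2} = \left(2 \sqrt{274} + \frac{21}{24}\right)^{2} = \left(2 \sqrt{274} + 21 \cdot \frac{1}{24}\right)^{2} = \left(2 \sqrt{274} + \frac{7}{8}\right)^{2} = \left(\frac{7}{8} + 2 \sqrt{274}\right)^{2}$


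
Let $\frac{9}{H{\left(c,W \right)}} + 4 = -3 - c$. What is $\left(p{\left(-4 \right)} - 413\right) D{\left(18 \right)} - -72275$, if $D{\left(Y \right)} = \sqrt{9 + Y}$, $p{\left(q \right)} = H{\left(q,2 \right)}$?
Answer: $72275 - 1248 \sqrt{3} \approx 70113.0$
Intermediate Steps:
$H{\left(c,W \right)} = \frac{9}{-7 - c}$ ($H{\left(c,W \right)} = \frac{9}{-4 - \left(3 + c\right)} = \frac{9}{-7 - c}$)
$p{\left(q \right)} = - \frac{9}{7 + q}$
$\left(p{\left(-4 \right)} - 413\right) D{\left(18 \right)} - -72275 = \left(- \frac{9}{7 - 4} - 413\right) \sqrt{9 + 18} - -72275 = \left(- \frac{9}{3} - 413\right) \sqrt{27} + 72275 = \left(\left(-9\right) \frac{1}{3} - 413\right) 3 \sqrt{3} + 72275 = \left(-3 - 413\right) 3 \sqrt{3} + 72275 = - 416 \cdot 3 \sqrt{3} + 72275 = - 1248 \sqrt{3} + 72275 = 72275 - 1248 \sqrt{3}$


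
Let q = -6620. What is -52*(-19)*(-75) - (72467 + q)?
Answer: -139947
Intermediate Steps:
-52*(-19)*(-75) - (72467 + q) = -52*(-19)*(-75) - (72467 - 6620) = 988*(-75) - 1*65847 = -74100 - 65847 = -139947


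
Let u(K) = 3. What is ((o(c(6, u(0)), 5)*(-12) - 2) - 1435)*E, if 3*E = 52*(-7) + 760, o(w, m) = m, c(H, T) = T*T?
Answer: -197604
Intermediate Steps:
c(H, T) = T**2
E = 132 (E = (52*(-7) + 760)/3 = (-364 + 760)/3 = (1/3)*396 = 132)
((o(c(6, u(0)), 5)*(-12) - 2) - 1435)*E = ((5*(-12) - 2) - 1435)*132 = ((-60 - 2) - 1435)*132 = (-62 - 1435)*132 = -1497*132 = -197604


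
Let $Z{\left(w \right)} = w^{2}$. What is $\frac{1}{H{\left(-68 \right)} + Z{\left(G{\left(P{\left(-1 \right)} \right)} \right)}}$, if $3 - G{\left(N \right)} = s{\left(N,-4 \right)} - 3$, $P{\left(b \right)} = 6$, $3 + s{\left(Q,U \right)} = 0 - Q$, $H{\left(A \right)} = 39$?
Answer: $\frac{1}{264} \approx 0.0037879$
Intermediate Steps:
$s{\left(Q,U \right)} = -3 - Q$ ($s{\left(Q,U \right)} = -3 + \left(0 - Q\right) = -3 - Q$)
$G{\left(N \right)} = 9 + N$ ($G{\left(N \right)} = 3 - \left(\left(-3 - N\right) - 3\right) = 3 - \left(-6 - N\right) = 3 + \left(6 + N\right) = 9 + N$)
$\frac{1}{H{\left(-68 \right)} + Z{\left(G{\left(P{\left(-1 \right)} \right)} \right)}} = \frac{1}{39 + \left(9 + 6\right)^{2}} = \frac{1}{39 + 15^{2}} = \frac{1}{39 + 225} = \frac{1}{264}$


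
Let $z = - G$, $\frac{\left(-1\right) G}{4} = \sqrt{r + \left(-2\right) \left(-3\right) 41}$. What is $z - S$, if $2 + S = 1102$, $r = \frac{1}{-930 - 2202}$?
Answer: $-1100 + \frac{26 \sqrt{396633}}{261} \approx -1037.3$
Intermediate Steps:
$r = - \frac{1}{3132}$ ($r = \frac{1}{-3132} = - \frac{1}{3132} \approx -0.00031928$)
$S = 1100$ ($S = -2 + 1102 = 1100$)
$G = - \frac{26 \sqrt{396633}}{261}$ ($G = - 4 \sqrt{- \frac{1}{3132} + \left(-2\right) \left(-3\right) 41} = - 4 \sqrt{- \frac{1}{3132} + 6 \cdot 41} = - 4 \sqrt{- \frac{1}{3132} + 246} = - 4 \sqrt{\frac{770471}{3132}} = - 4 \frac{13 \sqrt{396633}}{522} = - \frac{26 \sqrt{396633}}{261} \approx -62.737$)
$z = \frac{26 \sqrt{396633}}{261}$ ($z = - \frac{\left(-26\right) \sqrt{396633}}{261} = \frac{26 \sqrt{396633}}{261} \approx 62.737$)
$z - S = \frac{26 \sqrt{396633}}{261} - 1100 = -1100 + \frac{26 \sqrt{396633}}{261}$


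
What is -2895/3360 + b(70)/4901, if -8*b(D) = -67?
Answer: -944017/1097824 ≈ -0.85990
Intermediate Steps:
b(D) = 67/8 (b(D) = -⅛*(-67) = 67/8)
-2895/3360 + b(70)/4901 = -2895/3360 + (67/8)/4901 = -2895*1/3360 + (67/8)*(1/4901) = -193/224 + 67/39208 = -944017/1097824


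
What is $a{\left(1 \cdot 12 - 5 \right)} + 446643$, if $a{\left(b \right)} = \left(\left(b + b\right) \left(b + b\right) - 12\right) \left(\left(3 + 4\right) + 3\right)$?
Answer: $448483$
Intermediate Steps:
$a{\left(b \right)} = -120 + 40 b^{2}$ ($a{\left(b \right)} = \left(2 b 2 b - 12\right) \left(7 + 3\right) = \left(4 b^{2} - 12\right) 10 = \left(-12 + 4 b^{2}\right) 10 = -120 + 40 b^{2}$)
$a{\left(1 \cdot 12 - 5 \right)} + 446643 = \left(-120 + 40 \left(1 \cdot 12 - 5\right)^{2}\right) + 446643 = \left(-120 + 40 \left(12 + \left(-6 + 1\right)\right)^{2}\right) + 446643 = \left(-120 + 40 \left(12 - 5\right)^{2}\right) + 446643 = \left(-120 + 40 \cdot 7^{2}\right) + 446643 = \left(-120 + 40 \cdot 49\right) + 446643 = \left(-120 + 1960\right) + 446643 = 1840 + 446643 = 448483$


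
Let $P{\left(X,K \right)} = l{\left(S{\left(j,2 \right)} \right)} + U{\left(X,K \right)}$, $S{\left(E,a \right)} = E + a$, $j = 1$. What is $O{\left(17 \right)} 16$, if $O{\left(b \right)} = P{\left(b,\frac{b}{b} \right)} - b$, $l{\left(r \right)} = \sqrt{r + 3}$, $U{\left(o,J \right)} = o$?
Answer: $16 \sqrt{6} \approx 39.192$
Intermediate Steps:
$l{\left(r \right)} = \sqrt{3 + r}$
$P{\left(X,K \right)} = X + \sqrt{6}$ ($P{\left(X,K \right)} = \sqrt{3 + \left(1 + 2\right)} + X = \sqrt{3 + 3} + X = \sqrt{6} + X = X + \sqrt{6}$)
$O{\left(b \right)} = \sqrt{6}$ ($O{\left(b \right)} = \left(b + \sqrt{6}\right) - b = \sqrt{6}$)
$O{\left(17 \right)} 16 = \sqrt{6} \cdot 16 = 16 \sqrt{6}$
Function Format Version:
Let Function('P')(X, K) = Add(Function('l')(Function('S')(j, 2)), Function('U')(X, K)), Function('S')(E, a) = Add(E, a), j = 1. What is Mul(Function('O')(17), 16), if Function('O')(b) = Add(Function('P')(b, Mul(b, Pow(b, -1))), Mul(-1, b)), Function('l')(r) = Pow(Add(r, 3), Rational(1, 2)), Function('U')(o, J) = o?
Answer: Mul(16, Pow(6, Rational(1, 2))) ≈ 39.192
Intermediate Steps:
Function('l')(r) = Pow(Add(3, r), Rational(1, 2))
Function('P')(X, K) = Add(X, Pow(6, Rational(1, 2))) (Function('P')(X, K) = Add(Pow(Add(3, Add(1, 2)), Rational(1, 2)), X) = Add(Pow(Add(3, 3), Rational(1, 2)), X) = Add(Pow(6, Rational(1, 2)), X) = Add(X, Pow(6, Rational(1, 2))))
Function('O')(b) = Pow(6, Rational(1, 2)) (Function('O')(b) = Add(Add(b, Pow(6, Rational(1, 2))), Mul(-1, b)) = Pow(6, Rational(1, 2)))
Mul(Function('O')(17), 16) = Mul(Pow(6, Rational(1, 2)), 16) = Mul(16, Pow(6, Rational(1, 2)))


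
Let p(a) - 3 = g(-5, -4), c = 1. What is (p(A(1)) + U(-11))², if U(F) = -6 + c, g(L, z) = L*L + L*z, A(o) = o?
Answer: 1849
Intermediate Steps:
g(L, z) = L² + L*z
p(a) = 48 (p(a) = 3 - 5*(-5 - 4) = 3 - 5*(-9) = 3 + 45 = 48)
U(F) = -5 (U(F) = -6 + 1 = -5)
(p(A(1)) + U(-11))² = (48 - 5)² = 43² = 1849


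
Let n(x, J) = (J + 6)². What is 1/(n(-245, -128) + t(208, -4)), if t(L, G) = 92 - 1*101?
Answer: 1/14875 ≈ 6.7227e-5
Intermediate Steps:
t(L, G) = -9 (t(L, G) = 92 - 101 = -9)
n(x, J) = (6 + J)²
1/(n(-245, -128) + t(208, -4)) = 1/((6 - 128)² - 9) = 1/((-122)² - 9) = 1/(14884 - 9) = 1/14875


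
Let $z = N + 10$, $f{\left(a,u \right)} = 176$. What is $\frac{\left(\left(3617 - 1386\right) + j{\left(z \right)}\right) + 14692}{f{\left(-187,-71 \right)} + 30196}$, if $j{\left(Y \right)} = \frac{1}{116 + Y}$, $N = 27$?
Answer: $\frac{647305}{1161729} \approx 0.55719$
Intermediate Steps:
$z = 37$ ($z = 27 + 10 = 37$)
$\frac{\left(\left(3617 - 1386\right) + j{\left(z \right)}\right) + 14692}{f{\left(-187,-71 \right)} + 30196} = \frac{\left(\left(3617 - 1386\right) + \frac{1}{116 + 37}\right) + 14692}{176 + 30196} = \frac{\left(2231 + \frac{1}{153}\right) + 14692}{30372} = \left(\left(2231 + \frac{1}{153}\right) + 14692\right) \frac{1}{30372} = \left(\frac{341344}{153} + 14692\right) \frac{1}{30372} = \frac{2589220}{153} \cdot \frac{1}{30372} = \frac{647305}{1161729}$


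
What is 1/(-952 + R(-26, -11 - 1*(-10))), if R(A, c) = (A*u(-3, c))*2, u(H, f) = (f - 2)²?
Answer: -1/1420 ≈ -0.00070423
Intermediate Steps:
u(H, f) = (-2 + f)²
R(A, c) = 2*A*(-2 + c)² (R(A, c) = (A*(-2 + c)²)*2 = 2*A*(-2 + c)²)
1/(-952 + R(-26, -11 - 1*(-10))) = 1/(-952 + 2*(-26)*(-2 + (-11 - 1*(-10)))²) = 1/(-952 + 2*(-26)*(-2 + (-11 + 10))²) = 1/(-952 + 2*(-26)*(-2 - 1)²) = 1/(-952 + 2*(-26)*(-3)²) = 1/(-952 + 2*(-26)*9) = 1/(-952 - 468) = 1/(-1420) = -1/1420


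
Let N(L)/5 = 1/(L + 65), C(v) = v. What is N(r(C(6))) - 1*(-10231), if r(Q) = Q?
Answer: 726406/71 ≈ 10231.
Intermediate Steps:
N(L) = 5/(65 + L) (N(L) = 5/(L + 65) = 5/(65 + L))
N(r(C(6))) - 1*(-10231) = 5/(65 + 6) - 1*(-10231) = 5/71 + 10231 = 726406/71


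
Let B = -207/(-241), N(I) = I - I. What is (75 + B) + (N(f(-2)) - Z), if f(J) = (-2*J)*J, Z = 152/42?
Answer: 365606/5061 ≈ 72.240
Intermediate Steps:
Z = 76/21 (Z = 152*(1/42) = 76/21 ≈ 3.6190)
f(J) = -2*J²
N(I) = 0
B = 207/241 (B = -207*(-1/241) = 207/241 ≈ 0.85892)
(75 + B) + (N(f(-2)) - Z) = (75 + 207/241) + (0 - 1*76/21) = 18282/241 + (0 - 76/21) = 18282/241 - 76/21 = 365606/5061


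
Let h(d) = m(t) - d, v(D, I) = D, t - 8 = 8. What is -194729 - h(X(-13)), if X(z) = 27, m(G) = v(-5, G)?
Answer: -194697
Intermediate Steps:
t = 16 (t = 8 + 8 = 16)
m(G) = -5
h(d) = -5 - d
-194729 - h(X(-13)) = -194729 - (-5 - 1*27) = -194729 - (-5 - 27) = -194729 - 1*(-32) = -194729 + 32 = -194697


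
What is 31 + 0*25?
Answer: 31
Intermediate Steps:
31 + 0*25 = 31 + 0 = 31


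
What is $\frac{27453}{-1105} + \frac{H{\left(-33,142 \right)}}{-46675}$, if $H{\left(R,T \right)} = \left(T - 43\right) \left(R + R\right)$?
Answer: $- \frac{254829741}{10315175} \approx -24.704$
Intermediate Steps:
$H{\left(R,T \right)} = 2 R \left(-43 + T\right)$ ($H{\left(R,T \right)} = \left(-43 + T\right) 2 R = 2 R \left(-43 + T\right)$)
$\frac{27453}{-1105} + \frac{H{\left(-33,142 \right)}}{-46675} = \frac{27453}{-1105} + \frac{2 \left(-33\right) \left(-43 + 142\right)}{-46675} = 27453 \left(- \frac{1}{1105}\right) + 2 \left(-33\right) 99 \left(- \frac{1}{46675}\right) = - \frac{27453}{1105} - - \frac{6534}{46675} = - \frac{27453}{1105} + \frac{6534}{46675} = - \frac{254829741}{10315175}$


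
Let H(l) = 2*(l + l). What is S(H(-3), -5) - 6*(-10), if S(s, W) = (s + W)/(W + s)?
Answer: 61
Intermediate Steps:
H(l) = 4*l (H(l) = 2*(2*l) = 4*l)
S(s, W) = 1 (S(s, W) = (W + s)/(W + s) = 1)
S(H(-3), -5) - 6*(-10) = 1 - 6*(-10) = 1 + 60 = 61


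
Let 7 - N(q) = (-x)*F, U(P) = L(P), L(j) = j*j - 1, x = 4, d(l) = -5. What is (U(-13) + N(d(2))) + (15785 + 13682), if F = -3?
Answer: 29630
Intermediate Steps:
L(j) = -1 + j² (L(j) = j² - 1 = -1 + j²)
U(P) = -1 + P²
N(q) = -5 (N(q) = 7 - (-1*4)*(-3) = 7 - (-4)*(-3) = 7 - 1*12 = 7 - 12 = -5)
(U(-13) + N(d(2))) + (15785 + 13682) = ((-1 + (-13)²) - 5) + (15785 + 13682) = ((-1 + 169) - 5) + 29467 = (168 - 5) + 29467 = 163 + 29467 = 29630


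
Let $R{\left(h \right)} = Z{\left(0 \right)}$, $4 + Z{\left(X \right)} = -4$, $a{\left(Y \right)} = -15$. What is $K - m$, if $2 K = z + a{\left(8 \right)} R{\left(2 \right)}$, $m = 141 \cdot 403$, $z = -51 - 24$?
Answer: $- \frac{113601}{2} \approx -56801.0$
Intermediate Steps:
$Z{\left(X \right)} = -8$ ($Z{\left(X \right)} = -4 - 4 = -8$)
$R{\left(h \right)} = -8$
$z = -75$ ($z = -51 - 24 = -75$)
$m = 56823$
$K = \frac{45}{2}$ ($K = \frac{-75 - -120}{2} = \frac{-75 + 120}{2} = \frac{1}{2} \cdot 45 = \frac{45}{2} \approx 22.5$)
$K - m = \frac{45}{2} - 56823 = - \frac{113601}{2}$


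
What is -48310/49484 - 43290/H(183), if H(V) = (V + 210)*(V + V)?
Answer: -252527115/197713322 ≈ -1.2772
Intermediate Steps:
H(V) = 2*V*(210 + V) (H(V) = (210 + V)*(2*V) = 2*V*(210 + V))
-48310/49484 - 43290/H(183) = -48310/49484 - 43290*1/(366*(210 + 183)) = -48310*1/49484 - 43290/(2*183*393) = -24155/24742 - 43290/143838 = -24155/24742 - 43290*1/143838 = -24155/24742 - 2405/7991 = -252527115/197713322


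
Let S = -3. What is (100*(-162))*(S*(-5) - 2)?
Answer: -210600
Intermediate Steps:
(100*(-162))*(S*(-5) - 2) = (100*(-162))*(-3*(-5) - 2) = -16200*(15 - 2) = -16200*13 = -210600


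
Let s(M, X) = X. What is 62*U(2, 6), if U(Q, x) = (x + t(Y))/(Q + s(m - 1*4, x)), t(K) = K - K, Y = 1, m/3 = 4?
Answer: 93/2 ≈ 46.500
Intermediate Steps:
m = 12 (m = 3*4 = 12)
t(K) = 0
U(Q, x) = x/(Q + x) (U(Q, x) = (x + 0)/(Q + x) = x/(Q + x))
62*U(2, 6) = 62*(6/(2 + 6)) = 62*(6/8) = 62*(6*(⅛)) = 62*(¾) = 93/2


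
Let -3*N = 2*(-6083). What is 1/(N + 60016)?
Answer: 3/192214 ≈ 1.5608e-5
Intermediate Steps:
N = 12166/3 (N = -2*(-6083)/3 = -⅓*(-12166) = 12166/3 ≈ 4055.3)
1/(N + 60016) = 1/(12166/3 + 60016) = 1/(192214/3) = 3/192214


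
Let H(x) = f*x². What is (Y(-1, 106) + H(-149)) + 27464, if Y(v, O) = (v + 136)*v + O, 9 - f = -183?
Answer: 4290027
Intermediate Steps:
f = 192 (f = 9 - 1*(-183) = 9 + 183 = 192)
H(x) = 192*x²
Y(v, O) = O + v*(136 + v) (Y(v, O) = (136 + v)*v + O = v*(136 + v) + O = O + v*(136 + v))
(Y(-1, 106) + H(-149)) + 27464 = ((106 + (-1)² + 136*(-1)) + 192*(-149)²) + 27464 = ((106 + 1 - 136) + 192*22201) + 27464 = (-29 + 4262592) + 27464 = 4262563 + 27464 = 4290027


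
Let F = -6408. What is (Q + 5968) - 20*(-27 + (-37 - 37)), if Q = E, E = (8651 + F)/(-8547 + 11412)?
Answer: 22887863/2865 ≈ 7988.8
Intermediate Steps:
E = 2243/2865 (E = (8651 - 6408)/(-8547 + 11412) = 2243/2865 ≈ 0.78290)
Q = 2243/2865 ≈ 0.78290
(Q + 5968) - 20*(-27 + (-37 - 37)) = (2243/2865 + 5968) - 20*(-27 + (-37 - 37)) = 17100563/2865 - 20*(-27 - 74) = 17100563/2865 - 20*(-101) = 17100563/2865 + 2020 = 22887863/2865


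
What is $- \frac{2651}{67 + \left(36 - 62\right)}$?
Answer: $- \frac{2651}{41} \approx -64.659$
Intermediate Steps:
$- \frac{2651}{67 + \left(36 - 62\right)} = - \frac{2651}{67 - 26} = - \frac{2651}{41}$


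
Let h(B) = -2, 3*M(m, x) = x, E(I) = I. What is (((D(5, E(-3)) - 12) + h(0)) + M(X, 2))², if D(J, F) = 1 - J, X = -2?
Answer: 2704/9 ≈ 300.44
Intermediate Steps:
M(m, x) = x/3
(((D(5, E(-3)) - 12) + h(0)) + M(X, 2))² = ((((1 - 1*5) - 12) - 2) + (⅓)*2)² = ((((1 - 5) - 12) - 2) + ⅔)² = (((-4 - 12) - 2) + ⅔)² = ((-16 - 2) + ⅔)² = (-18 + ⅔)² = (-52/3)² = 2704/9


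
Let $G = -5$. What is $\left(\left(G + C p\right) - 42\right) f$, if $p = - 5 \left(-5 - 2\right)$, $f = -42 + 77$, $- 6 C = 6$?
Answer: $-2870$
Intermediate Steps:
$C = -1$ ($C = \left(- \frac{1}{6}\right) 6 = -1$)
$f = 35$
$p = 35$ ($p = \left(-5\right) \left(-7\right) = 35$)
$\left(\left(G + C p\right) - 42\right) f = \left(\left(-5 - 35\right) - 42\right) 35 = \left(-40 - 42\right) 35 = \left(-82\right) 35 = -2870$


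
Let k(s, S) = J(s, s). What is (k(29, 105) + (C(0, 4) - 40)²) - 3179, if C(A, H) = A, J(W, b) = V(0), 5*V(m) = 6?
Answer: -7889/5 ≈ -1577.8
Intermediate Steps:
V(m) = 6/5 (V(m) = (⅕)*6 = 6/5)
J(W, b) = 6/5
k(s, S) = 6/5
(k(29, 105) + (C(0, 4) - 40)²) - 3179 = (6/5 + (0 - 40)²) - 3179 = (6/5 + (-40)²) - 3179 = (6/5 + 1600) - 3179 = 8006/5 - 3179 = -7889/5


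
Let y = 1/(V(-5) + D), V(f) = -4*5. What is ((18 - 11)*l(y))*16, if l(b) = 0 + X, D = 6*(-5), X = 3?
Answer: 336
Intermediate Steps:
D = -30
V(f) = -20
y = -1/50 (y = 1/(-20 - 30) = 1/(-50) = -1/50 ≈ -0.020000)
l(b) = 3 (l(b) = 0 + 3 = 3)
((18 - 11)*l(y))*16 = ((18 - 11)*3)*16 = (7*3)*16 = 21*16 = 336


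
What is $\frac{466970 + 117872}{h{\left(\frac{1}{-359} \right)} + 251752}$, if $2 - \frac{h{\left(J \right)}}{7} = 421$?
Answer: $\frac{584842}{248819} \approx 2.3505$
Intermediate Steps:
$h{\left(J \right)} = -2933$ ($h{\left(J \right)} = 14 - 2947 = -2933$)
$\frac{466970 + 117872}{h{\left(\frac{1}{-359} \right)} + 251752} = \frac{466970 + 117872}{-2933 + 251752} = \frac{584842}{248819}$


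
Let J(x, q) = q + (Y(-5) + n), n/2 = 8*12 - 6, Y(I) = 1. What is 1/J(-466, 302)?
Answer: 1/483 ≈ 0.0020704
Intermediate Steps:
n = 180 (n = 2*(8*12 - 6) = 2*(96 - 6) = 2*90 = 180)
J(x, q) = 181 + q (J(x, q) = q + (1 + 180) = q + 181 = 181 + q)
1/J(-466, 302) = 1/(181 + 302) = 1/483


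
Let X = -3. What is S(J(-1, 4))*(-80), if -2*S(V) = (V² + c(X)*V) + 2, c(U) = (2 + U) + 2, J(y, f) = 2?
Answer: 320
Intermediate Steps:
c(U) = 4 + U
S(V) = -1 - V/2 - V²/2 (S(V) = -((V² + (4 - 3)*V) + 2)/2 = -((V² + 1*V) + 2)/2 = -((V² + V) + 2)/2 = -((V + V²) + 2)/2 = -(2 + V + V²)/2 = -1 - V/2 - V²/2)
S(J(-1, 4))*(-80) = (-1 - ½*2 - ½*2²)*(-80) = (-1 - 1 - ½*4)*(-80) = (-1 - 1 - 2)*(-80) = -4*(-80) = 320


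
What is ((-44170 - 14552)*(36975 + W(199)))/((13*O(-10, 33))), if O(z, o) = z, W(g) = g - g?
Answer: 217124595/13 ≈ 1.6702e+7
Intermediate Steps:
W(g) = 0
((-44170 - 14552)*(36975 + W(199)))/((13*O(-10, 33))) = ((-44170 - 14552)*(36975 + 0))/((13*(-10))) = -58722*36975/(-130) = -2171245950*(-1/130) = 217124595/13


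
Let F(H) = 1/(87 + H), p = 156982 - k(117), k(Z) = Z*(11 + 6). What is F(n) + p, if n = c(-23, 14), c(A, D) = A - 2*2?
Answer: 9299581/60 ≈ 1.5499e+5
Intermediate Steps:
c(A, D) = -4 + A (c(A, D) = A - 4 = -4 + A)
n = -27 (n = -4 - 23 = -27)
k(Z) = 17*Z (k(Z) = Z*17 = 17*Z)
p = 154993 (p = 156982 - 17*117 = 156982 - 1*1989 = 156982 - 1989 = 154993)
F(n) + p = 1/(87 - 27) + 154993 = 1/60 + 154993 = 9299581/60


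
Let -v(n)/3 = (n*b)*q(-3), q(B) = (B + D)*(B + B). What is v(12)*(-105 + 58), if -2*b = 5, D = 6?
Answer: 76140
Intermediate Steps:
q(B) = 2*B*(6 + B) (q(B) = (B + 6)*(B + B) = (6 + B)*(2*B) = 2*B*(6 + B))
b = -5/2 (b = -½*5 = -5/2 ≈ -2.5000)
v(n) = -135*n (v(n) = -3*n*(-5/2)*2*(-3)*(6 - 3) = -3*(-5*n/2)*2*(-3)*3 = -3*(-5*n/2)*(-18) = -135*n)
v(12)*(-105 + 58) = (-135*12)*(-105 + 58) = -1620*(-47) = 76140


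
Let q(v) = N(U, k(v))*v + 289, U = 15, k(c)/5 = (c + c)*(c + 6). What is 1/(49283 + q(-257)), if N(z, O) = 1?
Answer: 1/49315 ≈ 2.0278e-5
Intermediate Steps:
k(c) = 10*c*(6 + c) (k(c) = 5*((c + c)*(c + 6)) = 5*((2*c)*(6 + c)) = 5*(2*c*(6 + c)) = 10*c*(6 + c))
q(v) = 289 + v (q(v) = 1*v + 289 = v + 289 = 289 + v)
1/(49283 + q(-257)) = 1/(49283 + (289 - 257)) = 1/(49283 + 32) = 1/49315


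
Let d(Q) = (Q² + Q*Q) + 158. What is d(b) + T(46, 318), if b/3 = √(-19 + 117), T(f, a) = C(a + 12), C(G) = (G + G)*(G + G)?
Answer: 437522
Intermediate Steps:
C(G) = 4*G² (C(G) = (2*G)*(2*G) = 4*G²)
T(f, a) = 4*(12 + a)² (T(f, a) = 4*(a + 12)² = 4*(12 + a)²)
b = 21*√2 (b = 3*√(-19 + 117) = 3*√98 = 3*(7*√2) = 21*√2 ≈ 29.698)
d(Q) = 158 + 2*Q² (d(Q) = (Q² + Q²) + 158 = 2*Q² + 158 = 158 + 2*Q²)
d(b) + T(46, 318) = (158 + 2*(21*√2)²) + 4*(12 + 318)² = (158 + 2*882) + 4*330² = (158 + 1764) + 4*108900 = 1922 + 435600 = 437522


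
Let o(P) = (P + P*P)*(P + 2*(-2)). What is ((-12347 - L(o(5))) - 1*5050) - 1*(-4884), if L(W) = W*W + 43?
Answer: -13456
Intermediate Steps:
o(P) = (-4 + P)*(P + P²) (o(P) = (P + P²)*(P - 4) = (P + P²)*(-4 + P) = (-4 + P)*(P + P²))
L(W) = 43 + W² (L(W) = W² + 43 = 43 + W²)
((-12347 - L(o(5))) - 1*5050) - 1*(-4884) = ((-12347 - (43 + (5*(-4 + 5² - 3*5))²)) - 1*5050) - 1*(-4884) = ((-12347 - (43 + (5*(-4 + 25 - 15))²)) - 5050) + 4884 = ((-12347 - (43 + (5*6)²)) - 5050) + 4884 = ((-12347 - (43 + 30²)) - 5050) + 4884 = ((-12347 - (43 + 900)) - 5050) + 4884 = ((-12347 - 1*943) - 5050) + 4884 = ((-12347 - 943) - 5050) + 4884 = (-13290 - 5050) + 4884 = -18340 + 4884 = -13456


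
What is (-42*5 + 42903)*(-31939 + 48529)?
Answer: 708276870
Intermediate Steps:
(-42*5 + 42903)*(-31939 + 48529) = (-210 + 42903)*16590 = 42693*16590 = 708276870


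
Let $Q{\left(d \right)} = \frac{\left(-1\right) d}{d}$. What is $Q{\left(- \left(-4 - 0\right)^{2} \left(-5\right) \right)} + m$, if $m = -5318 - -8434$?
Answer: $3115$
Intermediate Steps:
$Q{\left(d \right)} = -1$
$m = 3116$ ($m = -5318 + 8434 = 3116$)
$Q{\left(- \left(-4 - 0\right)^{2} \left(-5\right) \right)} + m = -1 + 3116 = 3115$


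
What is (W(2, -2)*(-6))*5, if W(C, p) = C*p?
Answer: 120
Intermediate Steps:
(W(2, -2)*(-6))*5 = ((2*(-2))*(-6))*5 = -4*(-6)*5 = 24*5 = 120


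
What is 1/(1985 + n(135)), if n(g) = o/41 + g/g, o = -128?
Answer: 41/81298 ≈ 0.00050432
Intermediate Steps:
n(g) = -87/41 (n(g) = -128/41 + g/g = -128*1/41 + 1 = -128/41 + 1 = -87/41)
1/(1985 + n(135)) = 1/(1985 - 87/41) = 1/(81298/41) = 41/81298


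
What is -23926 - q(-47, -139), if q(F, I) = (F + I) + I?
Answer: -23601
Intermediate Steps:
q(F, I) = F + 2*I
-23926 - q(-47, -139) = -23926 - (-47 + 2*(-139)) = -23926 - (-47 - 278) = -23926 - 1*(-325) = -23926 + 325 = -23601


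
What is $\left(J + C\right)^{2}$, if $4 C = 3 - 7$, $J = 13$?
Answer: $144$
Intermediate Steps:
$C = -1$ ($C = \frac{3 - 7}{4} = \frac{1}{4} \left(-4\right) = -1$)
$\left(J + C\right)^{2} = \left(13 - 1\right)^{2} = 12^{2} = 144$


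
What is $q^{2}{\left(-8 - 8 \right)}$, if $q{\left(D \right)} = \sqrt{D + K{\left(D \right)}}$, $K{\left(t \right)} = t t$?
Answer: $240$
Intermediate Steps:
$K{\left(t \right)} = t^{2}$
$q{\left(D \right)} = \sqrt{D + D^{2}}$
$q^{2}{\left(-8 - 8 \right)} = \left(\sqrt{\left(-8 - 8\right) \left(1 - 16\right)}\right)^{2} = \left(\sqrt{- 16 \left(1 - 16\right)}\right)^{2} = \left(\sqrt{\left(-16\right) \left(-15\right)}\right)^{2} = \left(\sqrt{240}\right)^{2} = \left(4 \sqrt{15}\right)^{2} = 240$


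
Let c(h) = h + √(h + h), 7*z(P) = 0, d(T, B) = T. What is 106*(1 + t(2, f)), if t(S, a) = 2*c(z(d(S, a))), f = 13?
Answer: 106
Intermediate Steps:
z(P) = 0 (z(P) = (⅐)*0 = 0)
c(h) = h + √2*√h (c(h) = h + √(2*h) = h + √2*√h)
t(S, a) = 0 (t(S, a) = 2*(0 + √2*√0) = 2*(0 + √2*0) = 2*(0 + 0) = 2*0 = 0)
106*(1 + t(2, f)) = 106*(1 + 0) = 106*1 = 106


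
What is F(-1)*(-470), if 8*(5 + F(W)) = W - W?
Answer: 2350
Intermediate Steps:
F(W) = -5 (F(W) = -5 + (W - W)/8 = -5 + (⅛)*0 = -5 + 0 = -5)
F(-1)*(-470) = -5*(-470) = 2350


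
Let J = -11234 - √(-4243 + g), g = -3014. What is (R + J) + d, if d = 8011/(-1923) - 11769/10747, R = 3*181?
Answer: -221054074375/20666481 - I*√7257 ≈ -10696.0 - 85.188*I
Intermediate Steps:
R = 543
d = -108726004/20666481 (d = 8011*(-1/1923) - 11769*1/10747 = -8011/1923 - 11769/10747 = -108726004/20666481 ≈ -5.2610)
J = -11234 - I*√7257 (J = -11234 - √(-4243 - 3014) = -11234 - √(-7257) = -11234 - I*√7257 ≈ -11234.0 - 85.188*I)
(R + J) + d = (543 + (-11234 - I*√7257)) - 108726004/20666481 = (-10691 - I*√7257) - 108726004/20666481 = -221054074375/20666481 - I*√7257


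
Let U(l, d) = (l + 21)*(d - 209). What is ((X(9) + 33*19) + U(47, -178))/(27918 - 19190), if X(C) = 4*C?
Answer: -25653/8728 ≈ -2.9392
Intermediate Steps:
U(l, d) = (-209 + d)*(21 + l) (U(l, d) = (21 + l)*(-209 + d) = (-209 + d)*(21 + l))
((X(9) + 33*19) + U(47, -178))/(27918 - 19190) = ((4*9 + 33*19) + (-4389 - 209*47 + 21*(-178) - 178*47))/(27918 - 19190) = ((36 + 627) + (-4389 - 9823 - 3738 - 8366))/8728 = (663 - 26316)*(1/8728) = -25653*1/8728 = -25653/8728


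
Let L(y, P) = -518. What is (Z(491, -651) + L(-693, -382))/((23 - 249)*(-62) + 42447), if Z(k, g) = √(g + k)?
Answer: -518/56459 + 4*I*√10/56459 ≈ -0.0091748 + 0.00022404*I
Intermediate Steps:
(Z(491, -651) + L(-693, -382))/((23 - 249)*(-62) + 42447) = (√(-651 + 491) - 518)/((23 - 249)*(-62) + 42447) = (√(-160) - 518)/(-226*(-62) + 42447) = (4*I*√10 - 518)/(14012 + 42447) = (-518 + 4*I*√10)/56459 = (-518 + 4*I*√10)*(1/56459) = -518/56459 + 4*I*√10/56459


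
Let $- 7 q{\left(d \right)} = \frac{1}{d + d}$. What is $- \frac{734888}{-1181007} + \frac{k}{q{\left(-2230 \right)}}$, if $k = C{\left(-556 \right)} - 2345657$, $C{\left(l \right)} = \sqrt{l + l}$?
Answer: $- \frac{86486809647885892}{1181007} + 62440 i \sqrt{278} \approx -7.3231 \cdot 10^{10} + 1.0411 \cdot 10^{6} i$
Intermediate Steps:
$C{\left(l \right)} = \sqrt{2} \sqrt{l}$ ($C{\left(l \right)} = \sqrt{2 l} = \sqrt{2} \sqrt{l}$)
$q{\left(d \right)} = - \frac{1}{14 d}$ ($q{\left(d \right)} = - \frac{1}{7 \left(d + d\right)} = - \frac{1}{7 \cdot 2 d} = - \frac{\frac{1}{2} \frac{1}{d}}{7} = - \frac{1}{14 d}$)
$k = -2345657 + 2 i \sqrt{278}$ ($k = \sqrt{2} \sqrt{-556} - 2345657 = \sqrt{2} \cdot 2 i \sqrt{139} - 2345657 = 2 i \sqrt{278} - 2345657 = -2345657 + 2 i \sqrt{278} \approx -2.3457 \cdot 10^{6} + 33.347 i$)
$- \frac{734888}{-1181007} + \frac{k}{q{\left(-2230 \right)}} = - \frac{734888}{-1181007} + \frac{-2345657 + 2 i \sqrt{278}}{\left(- \frac{1}{14}\right) \frac{1}{-2230}} = \left(-734888\right) \left(- \frac{1}{1181007}\right) + \frac{-2345657 + 2 i \sqrt{278}}{\left(- \frac{1}{14}\right) \left(- \frac{1}{2230}\right)} = \frac{734888}{1181007} + \left(-2345657 + 2 i \sqrt{278}\right) \frac{1}{\frac{1}{31220}} = \frac{734888}{1181007} + \left(-2345657 + 2 i \sqrt{278}\right) 31220 = \frac{734888}{1181007} - \left(73231411540 - 62440 i \sqrt{278}\right) = - \frac{86486809647885892}{1181007} + 62440 i \sqrt{278}$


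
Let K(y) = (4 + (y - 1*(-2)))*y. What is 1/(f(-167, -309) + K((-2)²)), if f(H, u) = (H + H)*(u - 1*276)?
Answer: 1/195430 ≈ 5.1169e-6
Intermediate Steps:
K(y) = y*(6 + y) (K(y) = (4 + (y + 2))*y = (4 + (2 + y))*y = (6 + y)*y = y*(6 + y))
f(H, u) = 2*H*(-276 + u) (f(H, u) = (2*H)*(u - 276) = (2*H)*(-276 + u) = 2*H*(-276 + u))
1/(f(-167, -309) + K((-2)²)) = 1/(2*(-167)*(-276 - 309) + (-2)²*(6 + (-2)²)) = 1/(2*(-167)*(-585) + 4*(6 + 4)) = 1/(195390 + 4*10) = 1/(195390 + 40) = 1/195430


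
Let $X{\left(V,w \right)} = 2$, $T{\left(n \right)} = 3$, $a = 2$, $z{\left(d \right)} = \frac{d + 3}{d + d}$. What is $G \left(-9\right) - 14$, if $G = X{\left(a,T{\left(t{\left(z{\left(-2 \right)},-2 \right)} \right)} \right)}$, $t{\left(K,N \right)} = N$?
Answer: $-32$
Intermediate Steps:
$z{\left(d \right)} = \frac{3 + d}{2 d}$
$G = 2$
$G \left(-9\right) - 14 = 2 \left(-9\right) - 14 = -18 - 14 = -32$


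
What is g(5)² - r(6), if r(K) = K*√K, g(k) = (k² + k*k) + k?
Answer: 3025 - 6*√6 ≈ 3010.3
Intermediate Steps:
g(k) = k + 2*k² (g(k) = (k² + k²) + k = 2*k² + k = k + 2*k²)
r(K) = K^(3/2)
g(5)² - r(6) = (5*(1 + 2*5))² - 6^(3/2) = (5*(1 + 10))² - 6*√6 = (5*11)² - 6*√6 = 55² - 6*√6 = 3025 - 6*√6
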